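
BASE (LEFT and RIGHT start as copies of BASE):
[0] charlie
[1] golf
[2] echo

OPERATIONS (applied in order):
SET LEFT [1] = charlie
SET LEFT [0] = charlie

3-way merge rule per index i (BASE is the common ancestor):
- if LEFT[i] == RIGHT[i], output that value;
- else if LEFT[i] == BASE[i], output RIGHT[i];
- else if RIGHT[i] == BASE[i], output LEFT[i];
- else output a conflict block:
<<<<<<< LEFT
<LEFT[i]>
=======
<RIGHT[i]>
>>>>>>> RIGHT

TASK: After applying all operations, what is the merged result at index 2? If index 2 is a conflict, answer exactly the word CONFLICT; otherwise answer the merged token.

Final LEFT:  [charlie, charlie, echo]
Final RIGHT: [charlie, golf, echo]
i=0: L=charlie R=charlie -> agree -> charlie
i=1: L=charlie, R=golf=BASE -> take LEFT -> charlie
i=2: L=echo R=echo -> agree -> echo
Index 2 -> echo

Answer: echo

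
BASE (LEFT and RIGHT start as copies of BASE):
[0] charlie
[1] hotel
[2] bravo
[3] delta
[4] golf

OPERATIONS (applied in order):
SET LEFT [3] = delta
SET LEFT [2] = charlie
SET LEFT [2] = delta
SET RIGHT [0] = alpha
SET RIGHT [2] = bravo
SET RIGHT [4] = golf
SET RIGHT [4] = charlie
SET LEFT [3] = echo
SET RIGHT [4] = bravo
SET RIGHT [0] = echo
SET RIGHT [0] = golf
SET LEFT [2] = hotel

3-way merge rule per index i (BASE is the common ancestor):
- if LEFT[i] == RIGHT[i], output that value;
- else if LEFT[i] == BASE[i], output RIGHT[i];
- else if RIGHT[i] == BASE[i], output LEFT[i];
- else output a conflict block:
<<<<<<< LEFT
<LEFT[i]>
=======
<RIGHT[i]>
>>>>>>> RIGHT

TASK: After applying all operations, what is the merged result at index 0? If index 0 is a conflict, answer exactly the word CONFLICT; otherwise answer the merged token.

Final LEFT:  [charlie, hotel, hotel, echo, golf]
Final RIGHT: [golf, hotel, bravo, delta, bravo]
i=0: L=charlie=BASE, R=golf -> take RIGHT -> golf
i=1: L=hotel R=hotel -> agree -> hotel
i=2: L=hotel, R=bravo=BASE -> take LEFT -> hotel
i=3: L=echo, R=delta=BASE -> take LEFT -> echo
i=4: L=golf=BASE, R=bravo -> take RIGHT -> bravo
Index 0 -> golf

Answer: golf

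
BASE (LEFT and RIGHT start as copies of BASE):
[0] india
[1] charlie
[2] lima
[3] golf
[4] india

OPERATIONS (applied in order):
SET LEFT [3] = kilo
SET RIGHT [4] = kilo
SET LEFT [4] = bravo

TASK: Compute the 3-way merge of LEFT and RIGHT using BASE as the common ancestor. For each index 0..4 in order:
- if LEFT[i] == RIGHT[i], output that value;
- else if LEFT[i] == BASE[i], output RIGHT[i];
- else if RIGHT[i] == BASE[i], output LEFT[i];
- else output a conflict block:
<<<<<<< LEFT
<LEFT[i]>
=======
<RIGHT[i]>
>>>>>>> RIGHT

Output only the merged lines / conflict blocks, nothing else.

Answer: india
charlie
lima
kilo
<<<<<<< LEFT
bravo
=======
kilo
>>>>>>> RIGHT

Derivation:
Final LEFT:  [india, charlie, lima, kilo, bravo]
Final RIGHT: [india, charlie, lima, golf, kilo]
i=0: L=india R=india -> agree -> india
i=1: L=charlie R=charlie -> agree -> charlie
i=2: L=lima R=lima -> agree -> lima
i=3: L=kilo, R=golf=BASE -> take LEFT -> kilo
i=4: BASE=india L=bravo R=kilo all differ -> CONFLICT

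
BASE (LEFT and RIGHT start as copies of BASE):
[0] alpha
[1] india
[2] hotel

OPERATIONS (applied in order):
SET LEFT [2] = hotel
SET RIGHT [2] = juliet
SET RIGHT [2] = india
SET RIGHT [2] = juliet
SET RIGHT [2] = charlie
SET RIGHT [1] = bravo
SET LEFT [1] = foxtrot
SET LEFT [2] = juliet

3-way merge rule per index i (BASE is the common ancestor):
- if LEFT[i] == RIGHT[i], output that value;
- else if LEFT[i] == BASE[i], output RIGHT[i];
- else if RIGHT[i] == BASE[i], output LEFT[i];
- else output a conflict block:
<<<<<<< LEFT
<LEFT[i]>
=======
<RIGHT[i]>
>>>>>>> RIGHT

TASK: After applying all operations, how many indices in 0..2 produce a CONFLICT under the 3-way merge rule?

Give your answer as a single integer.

Final LEFT:  [alpha, foxtrot, juliet]
Final RIGHT: [alpha, bravo, charlie]
i=0: L=alpha R=alpha -> agree -> alpha
i=1: BASE=india L=foxtrot R=bravo all differ -> CONFLICT
i=2: BASE=hotel L=juliet R=charlie all differ -> CONFLICT
Conflict count: 2

Answer: 2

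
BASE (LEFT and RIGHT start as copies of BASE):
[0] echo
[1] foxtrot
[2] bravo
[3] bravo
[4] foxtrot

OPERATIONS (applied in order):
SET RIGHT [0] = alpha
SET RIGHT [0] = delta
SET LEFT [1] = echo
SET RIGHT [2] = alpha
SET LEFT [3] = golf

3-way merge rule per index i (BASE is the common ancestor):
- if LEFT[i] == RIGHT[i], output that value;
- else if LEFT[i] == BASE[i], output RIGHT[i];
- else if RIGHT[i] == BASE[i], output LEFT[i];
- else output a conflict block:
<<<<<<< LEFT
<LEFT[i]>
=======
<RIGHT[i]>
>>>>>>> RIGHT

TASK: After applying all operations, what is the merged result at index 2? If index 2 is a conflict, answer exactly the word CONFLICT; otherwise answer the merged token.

Final LEFT:  [echo, echo, bravo, golf, foxtrot]
Final RIGHT: [delta, foxtrot, alpha, bravo, foxtrot]
i=0: L=echo=BASE, R=delta -> take RIGHT -> delta
i=1: L=echo, R=foxtrot=BASE -> take LEFT -> echo
i=2: L=bravo=BASE, R=alpha -> take RIGHT -> alpha
i=3: L=golf, R=bravo=BASE -> take LEFT -> golf
i=4: L=foxtrot R=foxtrot -> agree -> foxtrot
Index 2 -> alpha

Answer: alpha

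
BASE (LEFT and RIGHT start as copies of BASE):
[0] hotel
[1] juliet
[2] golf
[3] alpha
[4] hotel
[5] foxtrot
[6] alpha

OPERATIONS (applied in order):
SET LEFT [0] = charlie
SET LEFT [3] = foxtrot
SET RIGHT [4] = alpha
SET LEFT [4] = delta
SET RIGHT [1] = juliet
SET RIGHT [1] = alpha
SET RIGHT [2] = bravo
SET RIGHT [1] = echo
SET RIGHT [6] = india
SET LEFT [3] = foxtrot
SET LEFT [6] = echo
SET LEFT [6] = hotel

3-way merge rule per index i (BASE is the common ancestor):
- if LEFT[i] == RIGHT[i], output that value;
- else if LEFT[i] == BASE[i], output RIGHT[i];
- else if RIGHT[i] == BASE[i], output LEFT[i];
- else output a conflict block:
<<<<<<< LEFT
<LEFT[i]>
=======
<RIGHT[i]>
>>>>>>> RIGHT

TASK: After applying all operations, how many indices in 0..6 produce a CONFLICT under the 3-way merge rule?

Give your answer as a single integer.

Answer: 2

Derivation:
Final LEFT:  [charlie, juliet, golf, foxtrot, delta, foxtrot, hotel]
Final RIGHT: [hotel, echo, bravo, alpha, alpha, foxtrot, india]
i=0: L=charlie, R=hotel=BASE -> take LEFT -> charlie
i=1: L=juliet=BASE, R=echo -> take RIGHT -> echo
i=2: L=golf=BASE, R=bravo -> take RIGHT -> bravo
i=3: L=foxtrot, R=alpha=BASE -> take LEFT -> foxtrot
i=4: BASE=hotel L=delta R=alpha all differ -> CONFLICT
i=5: L=foxtrot R=foxtrot -> agree -> foxtrot
i=6: BASE=alpha L=hotel R=india all differ -> CONFLICT
Conflict count: 2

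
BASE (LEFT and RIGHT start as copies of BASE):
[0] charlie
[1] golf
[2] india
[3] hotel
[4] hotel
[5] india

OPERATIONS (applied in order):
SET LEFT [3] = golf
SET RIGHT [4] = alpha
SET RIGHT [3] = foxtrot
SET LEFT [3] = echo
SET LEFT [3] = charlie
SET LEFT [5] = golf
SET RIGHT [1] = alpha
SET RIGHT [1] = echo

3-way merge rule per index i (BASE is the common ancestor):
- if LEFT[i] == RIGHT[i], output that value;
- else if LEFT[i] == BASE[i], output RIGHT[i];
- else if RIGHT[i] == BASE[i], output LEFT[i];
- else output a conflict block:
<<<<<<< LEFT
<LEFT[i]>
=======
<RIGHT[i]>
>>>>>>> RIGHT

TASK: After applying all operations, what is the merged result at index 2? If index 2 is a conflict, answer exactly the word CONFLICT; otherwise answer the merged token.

Answer: india

Derivation:
Final LEFT:  [charlie, golf, india, charlie, hotel, golf]
Final RIGHT: [charlie, echo, india, foxtrot, alpha, india]
i=0: L=charlie R=charlie -> agree -> charlie
i=1: L=golf=BASE, R=echo -> take RIGHT -> echo
i=2: L=india R=india -> agree -> india
i=3: BASE=hotel L=charlie R=foxtrot all differ -> CONFLICT
i=4: L=hotel=BASE, R=alpha -> take RIGHT -> alpha
i=5: L=golf, R=india=BASE -> take LEFT -> golf
Index 2 -> india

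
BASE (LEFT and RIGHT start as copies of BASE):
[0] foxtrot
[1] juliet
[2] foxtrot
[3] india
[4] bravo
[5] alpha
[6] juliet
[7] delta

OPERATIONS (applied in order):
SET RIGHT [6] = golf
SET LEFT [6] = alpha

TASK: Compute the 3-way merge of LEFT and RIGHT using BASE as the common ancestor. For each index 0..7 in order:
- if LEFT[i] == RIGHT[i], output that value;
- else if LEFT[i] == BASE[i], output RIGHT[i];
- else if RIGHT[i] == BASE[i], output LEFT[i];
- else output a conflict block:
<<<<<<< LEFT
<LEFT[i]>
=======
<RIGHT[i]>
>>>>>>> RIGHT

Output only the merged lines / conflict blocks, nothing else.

Answer: foxtrot
juliet
foxtrot
india
bravo
alpha
<<<<<<< LEFT
alpha
=======
golf
>>>>>>> RIGHT
delta

Derivation:
Final LEFT:  [foxtrot, juliet, foxtrot, india, bravo, alpha, alpha, delta]
Final RIGHT: [foxtrot, juliet, foxtrot, india, bravo, alpha, golf, delta]
i=0: L=foxtrot R=foxtrot -> agree -> foxtrot
i=1: L=juliet R=juliet -> agree -> juliet
i=2: L=foxtrot R=foxtrot -> agree -> foxtrot
i=3: L=india R=india -> agree -> india
i=4: L=bravo R=bravo -> agree -> bravo
i=5: L=alpha R=alpha -> agree -> alpha
i=6: BASE=juliet L=alpha R=golf all differ -> CONFLICT
i=7: L=delta R=delta -> agree -> delta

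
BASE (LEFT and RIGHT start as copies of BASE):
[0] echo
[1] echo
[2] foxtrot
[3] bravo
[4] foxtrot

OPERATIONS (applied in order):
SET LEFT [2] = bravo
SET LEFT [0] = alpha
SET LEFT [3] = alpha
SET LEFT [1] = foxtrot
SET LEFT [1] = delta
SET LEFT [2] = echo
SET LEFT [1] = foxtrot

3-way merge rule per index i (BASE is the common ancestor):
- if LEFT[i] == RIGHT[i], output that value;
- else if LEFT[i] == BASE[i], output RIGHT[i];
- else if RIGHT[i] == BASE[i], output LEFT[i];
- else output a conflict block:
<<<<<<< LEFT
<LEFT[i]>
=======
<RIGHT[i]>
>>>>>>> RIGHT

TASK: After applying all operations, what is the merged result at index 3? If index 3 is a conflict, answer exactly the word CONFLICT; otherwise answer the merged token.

Final LEFT:  [alpha, foxtrot, echo, alpha, foxtrot]
Final RIGHT: [echo, echo, foxtrot, bravo, foxtrot]
i=0: L=alpha, R=echo=BASE -> take LEFT -> alpha
i=1: L=foxtrot, R=echo=BASE -> take LEFT -> foxtrot
i=2: L=echo, R=foxtrot=BASE -> take LEFT -> echo
i=3: L=alpha, R=bravo=BASE -> take LEFT -> alpha
i=4: L=foxtrot R=foxtrot -> agree -> foxtrot
Index 3 -> alpha

Answer: alpha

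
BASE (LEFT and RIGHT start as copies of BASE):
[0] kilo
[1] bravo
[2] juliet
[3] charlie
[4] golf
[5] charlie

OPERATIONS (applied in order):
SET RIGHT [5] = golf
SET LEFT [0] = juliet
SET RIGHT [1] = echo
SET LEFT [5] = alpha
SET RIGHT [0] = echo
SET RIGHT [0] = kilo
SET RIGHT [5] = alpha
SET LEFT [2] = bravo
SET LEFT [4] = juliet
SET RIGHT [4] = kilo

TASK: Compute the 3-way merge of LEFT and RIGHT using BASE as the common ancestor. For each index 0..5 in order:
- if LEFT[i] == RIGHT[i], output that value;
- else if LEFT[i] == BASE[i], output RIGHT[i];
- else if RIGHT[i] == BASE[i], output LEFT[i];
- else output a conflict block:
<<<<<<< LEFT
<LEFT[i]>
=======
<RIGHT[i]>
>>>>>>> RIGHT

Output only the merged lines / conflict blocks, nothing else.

Final LEFT:  [juliet, bravo, bravo, charlie, juliet, alpha]
Final RIGHT: [kilo, echo, juliet, charlie, kilo, alpha]
i=0: L=juliet, R=kilo=BASE -> take LEFT -> juliet
i=1: L=bravo=BASE, R=echo -> take RIGHT -> echo
i=2: L=bravo, R=juliet=BASE -> take LEFT -> bravo
i=3: L=charlie R=charlie -> agree -> charlie
i=4: BASE=golf L=juliet R=kilo all differ -> CONFLICT
i=5: L=alpha R=alpha -> agree -> alpha

Answer: juliet
echo
bravo
charlie
<<<<<<< LEFT
juliet
=======
kilo
>>>>>>> RIGHT
alpha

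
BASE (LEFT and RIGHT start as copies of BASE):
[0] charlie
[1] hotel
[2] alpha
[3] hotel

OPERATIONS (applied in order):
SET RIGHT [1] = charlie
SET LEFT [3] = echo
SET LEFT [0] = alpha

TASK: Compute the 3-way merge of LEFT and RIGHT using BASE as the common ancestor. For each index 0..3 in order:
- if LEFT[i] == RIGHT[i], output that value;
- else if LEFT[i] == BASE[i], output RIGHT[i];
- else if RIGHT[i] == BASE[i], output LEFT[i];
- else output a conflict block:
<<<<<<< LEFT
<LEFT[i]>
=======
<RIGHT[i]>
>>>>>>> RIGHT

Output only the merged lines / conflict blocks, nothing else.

Final LEFT:  [alpha, hotel, alpha, echo]
Final RIGHT: [charlie, charlie, alpha, hotel]
i=0: L=alpha, R=charlie=BASE -> take LEFT -> alpha
i=1: L=hotel=BASE, R=charlie -> take RIGHT -> charlie
i=2: L=alpha R=alpha -> agree -> alpha
i=3: L=echo, R=hotel=BASE -> take LEFT -> echo

Answer: alpha
charlie
alpha
echo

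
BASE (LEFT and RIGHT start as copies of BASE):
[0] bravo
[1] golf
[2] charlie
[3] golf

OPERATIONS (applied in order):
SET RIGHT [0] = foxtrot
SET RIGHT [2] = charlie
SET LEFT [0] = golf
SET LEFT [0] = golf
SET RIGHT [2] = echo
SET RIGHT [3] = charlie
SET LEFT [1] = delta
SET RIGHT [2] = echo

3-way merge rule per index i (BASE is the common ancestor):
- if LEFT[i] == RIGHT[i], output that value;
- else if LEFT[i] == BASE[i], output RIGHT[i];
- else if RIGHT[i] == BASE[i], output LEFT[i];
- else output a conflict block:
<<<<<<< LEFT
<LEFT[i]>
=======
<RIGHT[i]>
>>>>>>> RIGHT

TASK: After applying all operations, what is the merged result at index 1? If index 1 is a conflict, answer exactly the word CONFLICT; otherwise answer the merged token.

Final LEFT:  [golf, delta, charlie, golf]
Final RIGHT: [foxtrot, golf, echo, charlie]
i=0: BASE=bravo L=golf R=foxtrot all differ -> CONFLICT
i=1: L=delta, R=golf=BASE -> take LEFT -> delta
i=2: L=charlie=BASE, R=echo -> take RIGHT -> echo
i=3: L=golf=BASE, R=charlie -> take RIGHT -> charlie
Index 1 -> delta

Answer: delta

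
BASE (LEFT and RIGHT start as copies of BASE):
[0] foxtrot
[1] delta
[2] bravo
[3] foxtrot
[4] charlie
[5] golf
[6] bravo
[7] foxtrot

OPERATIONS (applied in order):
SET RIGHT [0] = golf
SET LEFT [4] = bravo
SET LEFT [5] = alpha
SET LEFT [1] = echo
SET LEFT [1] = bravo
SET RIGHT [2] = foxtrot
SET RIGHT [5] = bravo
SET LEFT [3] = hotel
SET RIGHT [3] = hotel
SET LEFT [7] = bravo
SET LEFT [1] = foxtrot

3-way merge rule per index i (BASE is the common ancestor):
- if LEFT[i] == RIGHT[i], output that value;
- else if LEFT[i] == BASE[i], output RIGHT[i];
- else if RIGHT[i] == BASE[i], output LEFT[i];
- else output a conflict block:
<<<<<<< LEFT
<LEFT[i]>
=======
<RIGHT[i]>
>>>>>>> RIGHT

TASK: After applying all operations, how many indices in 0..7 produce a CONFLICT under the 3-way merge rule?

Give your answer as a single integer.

Answer: 1

Derivation:
Final LEFT:  [foxtrot, foxtrot, bravo, hotel, bravo, alpha, bravo, bravo]
Final RIGHT: [golf, delta, foxtrot, hotel, charlie, bravo, bravo, foxtrot]
i=0: L=foxtrot=BASE, R=golf -> take RIGHT -> golf
i=1: L=foxtrot, R=delta=BASE -> take LEFT -> foxtrot
i=2: L=bravo=BASE, R=foxtrot -> take RIGHT -> foxtrot
i=3: L=hotel R=hotel -> agree -> hotel
i=4: L=bravo, R=charlie=BASE -> take LEFT -> bravo
i=5: BASE=golf L=alpha R=bravo all differ -> CONFLICT
i=6: L=bravo R=bravo -> agree -> bravo
i=7: L=bravo, R=foxtrot=BASE -> take LEFT -> bravo
Conflict count: 1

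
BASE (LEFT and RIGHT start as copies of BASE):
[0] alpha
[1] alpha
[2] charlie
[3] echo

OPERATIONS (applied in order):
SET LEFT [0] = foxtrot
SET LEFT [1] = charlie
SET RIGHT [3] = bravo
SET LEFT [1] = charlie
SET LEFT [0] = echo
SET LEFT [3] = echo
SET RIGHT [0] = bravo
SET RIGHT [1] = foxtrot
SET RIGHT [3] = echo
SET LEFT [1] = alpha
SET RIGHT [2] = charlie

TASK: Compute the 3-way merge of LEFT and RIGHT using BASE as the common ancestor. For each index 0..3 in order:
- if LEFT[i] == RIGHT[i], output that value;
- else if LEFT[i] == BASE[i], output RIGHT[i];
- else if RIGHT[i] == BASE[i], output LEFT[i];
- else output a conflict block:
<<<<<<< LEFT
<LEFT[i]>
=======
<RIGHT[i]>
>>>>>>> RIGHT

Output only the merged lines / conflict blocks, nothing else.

Answer: <<<<<<< LEFT
echo
=======
bravo
>>>>>>> RIGHT
foxtrot
charlie
echo

Derivation:
Final LEFT:  [echo, alpha, charlie, echo]
Final RIGHT: [bravo, foxtrot, charlie, echo]
i=0: BASE=alpha L=echo R=bravo all differ -> CONFLICT
i=1: L=alpha=BASE, R=foxtrot -> take RIGHT -> foxtrot
i=2: L=charlie R=charlie -> agree -> charlie
i=3: L=echo R=echo -> agree -> echo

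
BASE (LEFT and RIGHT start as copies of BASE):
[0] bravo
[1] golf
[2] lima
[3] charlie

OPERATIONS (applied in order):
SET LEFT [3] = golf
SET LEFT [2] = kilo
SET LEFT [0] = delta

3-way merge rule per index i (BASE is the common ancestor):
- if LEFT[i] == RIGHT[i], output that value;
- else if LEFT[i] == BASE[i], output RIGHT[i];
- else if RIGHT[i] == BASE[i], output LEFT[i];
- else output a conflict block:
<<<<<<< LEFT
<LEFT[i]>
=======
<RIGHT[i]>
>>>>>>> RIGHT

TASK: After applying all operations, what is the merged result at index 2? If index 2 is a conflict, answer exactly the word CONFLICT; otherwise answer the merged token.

Final LEFT:  [delta, golf, kilo, golf]
Final RIGHT: [bravo, golf, lima, charlie]
i=0: L=delta, R=bravo=BASE -> take LEFT -> delta
i=1: L=golf R=golf -> agree -> golf
i=2: L=kilo, R=lima=BASE -> take LEFT -> kilo
i=3: L=golf, R=charlie=BASE -> take LEFT -> golf
Index 2 -> kilo

Answer: kilo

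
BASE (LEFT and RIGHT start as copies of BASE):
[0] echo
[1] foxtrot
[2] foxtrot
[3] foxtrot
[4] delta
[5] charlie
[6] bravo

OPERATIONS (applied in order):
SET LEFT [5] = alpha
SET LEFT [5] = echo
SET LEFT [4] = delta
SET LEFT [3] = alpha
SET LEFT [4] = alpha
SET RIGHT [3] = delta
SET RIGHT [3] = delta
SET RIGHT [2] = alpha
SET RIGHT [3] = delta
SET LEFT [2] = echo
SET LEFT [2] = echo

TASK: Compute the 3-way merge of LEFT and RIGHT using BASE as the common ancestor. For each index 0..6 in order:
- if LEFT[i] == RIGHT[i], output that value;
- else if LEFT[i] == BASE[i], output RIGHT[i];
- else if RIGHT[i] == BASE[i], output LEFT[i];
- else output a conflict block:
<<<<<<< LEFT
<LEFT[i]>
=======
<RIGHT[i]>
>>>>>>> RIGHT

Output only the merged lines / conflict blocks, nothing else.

Answer: echo
foxtrot
<<<<<<< LEFT
echo
=======
alpha
>>>>>>> RIGHT
<<<<<<< LEFT
alpha
=======
delta
>>>>>>> RIGHT
alpha
echo
bravo

Derivation:
Final LEFT:  [echo, foxtrot, echo, alpha, alpha, echo, bravo]
Final RIGHT: [echo, foxtrot, alpha, delta, delta, charlie, bravo]
i=0: L=echo R=echo -> agree -> echo
i=1: L=foxtrot R=foxtrot -> agree -> foxtrot
i=2: BASE=foxtrot L=echo R=alpha all differ -> CONFLICT
i=3: BASE=foxtrot L=alpha R=delta all differ -> CONFLICT
i=4: L=alpha, R=delta=BASE -> take LEFT -> alpha
i=5: L=echo, R=charlie=BASE -> take LEFT -> echo
i=6: L=bravo R=bravo -> agree -> bravo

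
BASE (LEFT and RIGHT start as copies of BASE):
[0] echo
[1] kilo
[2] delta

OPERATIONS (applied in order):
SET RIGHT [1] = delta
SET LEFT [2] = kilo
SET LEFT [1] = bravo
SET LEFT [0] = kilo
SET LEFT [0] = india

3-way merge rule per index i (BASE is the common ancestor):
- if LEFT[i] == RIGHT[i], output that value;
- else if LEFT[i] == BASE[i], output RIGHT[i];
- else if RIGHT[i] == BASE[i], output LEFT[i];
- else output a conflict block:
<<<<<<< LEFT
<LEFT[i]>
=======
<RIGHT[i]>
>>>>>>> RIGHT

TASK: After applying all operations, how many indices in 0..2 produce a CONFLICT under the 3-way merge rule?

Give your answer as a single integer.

Answer: 1

Derivation:
Final LEFT:  [india, bravo, kilo]
Final RIGHT: [echo, delta, delta]
i=0: L=india, R=echo=BASE -> take LEFT -> india
i=1: BASE=kilo L=bravo R=delta all differ -> CONFLICT
i=2: L=kilo, R=delta=BASE -> take LEFT -> kilo
Conflict count: 1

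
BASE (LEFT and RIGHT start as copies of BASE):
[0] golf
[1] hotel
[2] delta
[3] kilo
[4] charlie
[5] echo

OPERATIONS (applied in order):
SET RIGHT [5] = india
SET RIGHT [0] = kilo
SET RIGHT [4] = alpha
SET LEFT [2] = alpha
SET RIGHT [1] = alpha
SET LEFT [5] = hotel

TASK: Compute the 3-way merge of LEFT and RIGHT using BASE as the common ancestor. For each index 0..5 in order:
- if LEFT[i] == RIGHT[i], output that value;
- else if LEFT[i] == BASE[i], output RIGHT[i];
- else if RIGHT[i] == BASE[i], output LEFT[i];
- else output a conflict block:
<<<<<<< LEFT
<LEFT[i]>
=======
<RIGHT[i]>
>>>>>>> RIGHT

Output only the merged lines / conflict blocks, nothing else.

Answer: kilo
alpha
alpha
kilo
alpha
<<<<<<< LEFT
hotel
=======
india
>>>>>>> RIGHT

Derivation:
Final LEFT:  [golf, hotel, alpha, kilo, charlie, hotel]
Final RIGHT: [kilo, alpha, delta, kilo, alpha, india]
i=0: L=golf=BASE, R=kilo -> take RIGHT -> kilo
i=1: L=hotel=BASE, R=alpha -> take RIGHT -> alpha
i=2: L=alpha, R=delta=BASE -> take LEFT -> alpha
i=3: L=kilo R=kilo -> agree -> kilo
i=4: L=charlie=BASE, R=alpha -> take RIGHT -> alpha
i=5: BASE=echo L=hotel R=india all differ -> CONFLICT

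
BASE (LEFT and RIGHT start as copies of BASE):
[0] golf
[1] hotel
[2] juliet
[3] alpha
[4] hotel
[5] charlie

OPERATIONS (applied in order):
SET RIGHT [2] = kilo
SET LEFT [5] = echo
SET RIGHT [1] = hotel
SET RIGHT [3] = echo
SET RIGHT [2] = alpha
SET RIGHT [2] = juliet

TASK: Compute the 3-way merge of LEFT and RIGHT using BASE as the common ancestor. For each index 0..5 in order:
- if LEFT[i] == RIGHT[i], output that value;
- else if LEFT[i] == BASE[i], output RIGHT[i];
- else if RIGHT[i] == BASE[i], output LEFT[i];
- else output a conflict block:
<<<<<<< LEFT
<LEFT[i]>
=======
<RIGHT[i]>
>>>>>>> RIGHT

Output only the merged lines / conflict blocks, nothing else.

Answer: golf
hotel
juliet
echo
hotel
echo

Derivation:
Final LEFT:  [golf, hotel, juliet, alpha, hotel, echo]
Final RIGHT: [golf, hotel, juliet, echo, hotel, charlie]
i=0: L=golf R=golf -> agree -> golf
i=1: L=hotel R=hotel -> agree -> hotel
i=2: L=juliet R=juliet -> agree -> juliet
i=3: L=alpha=BASE, R=echo -> take RIGHT -> echo
i=4: L=hotel R=hotel -> agree -> hotel
i=5: L=echo, R=charlie=BASE -> take LEFT -> echo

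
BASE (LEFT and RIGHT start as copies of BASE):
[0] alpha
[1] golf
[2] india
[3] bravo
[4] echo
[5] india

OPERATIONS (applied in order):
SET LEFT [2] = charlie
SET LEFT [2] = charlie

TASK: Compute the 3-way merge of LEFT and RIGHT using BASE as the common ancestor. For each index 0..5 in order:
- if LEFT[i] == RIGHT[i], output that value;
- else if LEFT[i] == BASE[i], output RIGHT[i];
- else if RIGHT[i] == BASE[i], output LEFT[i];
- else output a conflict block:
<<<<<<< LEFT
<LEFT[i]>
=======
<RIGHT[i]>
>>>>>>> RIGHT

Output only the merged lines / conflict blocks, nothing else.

Answer: alpha
golf
charlie
bravo
echo
india

Derivation:
Final LEFT:  [alpha, golf, charlie, bravo, echo, india]
Final RIGHT: [alpha, golf, india, bravo, echo, india]
i=0: L=alpha R=alpha -> agree -> alpha
i=1: L=golf R=golf -> agree -> golf
i=2: L=charlie, R=india=BASE -> take LEFT -> charlie
i=3: L=bravo R=bravo -> agree -> bravo
i=4: L=echo R=echo -> agree -> echo
i=5: L=india R=india -> agree -> india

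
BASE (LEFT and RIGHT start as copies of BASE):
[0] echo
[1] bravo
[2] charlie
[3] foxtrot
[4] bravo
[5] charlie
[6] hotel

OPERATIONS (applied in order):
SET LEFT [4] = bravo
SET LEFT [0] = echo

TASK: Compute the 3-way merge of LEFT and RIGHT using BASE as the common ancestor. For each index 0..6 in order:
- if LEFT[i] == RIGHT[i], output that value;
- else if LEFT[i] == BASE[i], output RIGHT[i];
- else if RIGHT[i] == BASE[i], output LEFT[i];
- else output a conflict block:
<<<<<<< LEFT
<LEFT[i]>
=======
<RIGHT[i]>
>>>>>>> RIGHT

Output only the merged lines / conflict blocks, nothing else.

Final LEFT:  [echo, bravo, charlie, foxtrot, bravo, charlie, hotel]
Final RIGHT: [echo, bravo, charlie, foxtrot, bravo, charlie, hotel]
i=0: L=echo R=echo -> agree -> echo
i=1: L=bravo R=bravo -> agree -> bravo
i=2: L=charlie R=charlie -> agree -> charlie
i=3: L=foxtrot R=foxtrot -> agree -> foxtrot
i=4: L=bravo R=bravo -> agree -> bravo
i=5: L=charlie R=charlie -> agree -> charlie
i=6: L=hotel R=hotel -> agree -> hotel

Answer: echo
bravo
charlie
foxtrot
bravo
charlie
hotel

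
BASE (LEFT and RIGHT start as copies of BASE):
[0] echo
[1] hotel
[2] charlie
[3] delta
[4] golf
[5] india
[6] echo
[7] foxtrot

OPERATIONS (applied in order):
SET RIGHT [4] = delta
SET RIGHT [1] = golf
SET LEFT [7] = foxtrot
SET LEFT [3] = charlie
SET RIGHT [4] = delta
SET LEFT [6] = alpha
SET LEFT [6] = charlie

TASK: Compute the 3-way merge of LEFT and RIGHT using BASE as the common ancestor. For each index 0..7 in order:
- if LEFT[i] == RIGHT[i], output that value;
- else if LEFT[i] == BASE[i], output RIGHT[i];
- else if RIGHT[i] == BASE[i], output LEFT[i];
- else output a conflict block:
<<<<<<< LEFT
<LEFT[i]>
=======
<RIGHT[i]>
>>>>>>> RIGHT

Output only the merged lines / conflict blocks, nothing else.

Answer: echo
golf
charlie
charlie
delta
india
charlie
foxtrot

Derivation:
Final LEFT:  [echo, hotel, charlie, charlie, golf, india, charlie, foxtrot]
Final RIGHT: [echo, golf, charlie, delta, delta, india, echo, foxtrot]
i=0: L=echo R=echo -> agree -> echo
i=1: L=hotel=BASE, R=golf -> take RIGHT -> golf
i=2: L=charlie R=charlie -> agree -> charlie
i=3: L=charlie, R=delta=BASE -> take LEFT -> charlie
i=4: L=golf=BASE, R=delta -> take RIGHT -> delta
i=5: L=india R=india -> agree -> india
i=6: L=charlie, R=echo=BASE -> take LEFT -> charlie
i=7: L=foxtrot R=foxtrot -> agree -> foxtrot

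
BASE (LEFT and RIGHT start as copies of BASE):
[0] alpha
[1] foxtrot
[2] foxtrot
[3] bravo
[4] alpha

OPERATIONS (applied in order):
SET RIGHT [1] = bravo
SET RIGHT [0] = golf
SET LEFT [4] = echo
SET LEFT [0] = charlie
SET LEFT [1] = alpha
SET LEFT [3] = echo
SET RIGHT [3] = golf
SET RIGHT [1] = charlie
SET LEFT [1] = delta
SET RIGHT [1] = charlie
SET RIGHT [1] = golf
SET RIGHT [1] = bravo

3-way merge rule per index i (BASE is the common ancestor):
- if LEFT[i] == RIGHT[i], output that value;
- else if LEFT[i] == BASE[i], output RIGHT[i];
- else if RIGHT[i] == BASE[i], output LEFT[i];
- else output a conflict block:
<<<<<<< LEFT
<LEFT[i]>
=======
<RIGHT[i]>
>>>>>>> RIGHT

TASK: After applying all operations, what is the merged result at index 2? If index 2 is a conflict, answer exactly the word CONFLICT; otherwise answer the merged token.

Final LEFT:  [charlie, delta, foxtrot, echo, echo]
Final RIGHT: [golf, bravo, foxtrot, golf, alpha]
i=0: BASE=alpha L=charlie R=golf all differ -> CONFLICT
i=1: BASE=foxtrot L=delta R=bravo all differ -> CONFLICT
i=2: L=foxtrot R=foxtrot -> agree -> foxtrot
i=3: BASE=bravo L=echo R=golf all differ -> CONFLICT
i=4: L=echo, R=alpha=BASE -> take LEFT -> echo
Index 2 -> foxtrot

Answer: foxtrot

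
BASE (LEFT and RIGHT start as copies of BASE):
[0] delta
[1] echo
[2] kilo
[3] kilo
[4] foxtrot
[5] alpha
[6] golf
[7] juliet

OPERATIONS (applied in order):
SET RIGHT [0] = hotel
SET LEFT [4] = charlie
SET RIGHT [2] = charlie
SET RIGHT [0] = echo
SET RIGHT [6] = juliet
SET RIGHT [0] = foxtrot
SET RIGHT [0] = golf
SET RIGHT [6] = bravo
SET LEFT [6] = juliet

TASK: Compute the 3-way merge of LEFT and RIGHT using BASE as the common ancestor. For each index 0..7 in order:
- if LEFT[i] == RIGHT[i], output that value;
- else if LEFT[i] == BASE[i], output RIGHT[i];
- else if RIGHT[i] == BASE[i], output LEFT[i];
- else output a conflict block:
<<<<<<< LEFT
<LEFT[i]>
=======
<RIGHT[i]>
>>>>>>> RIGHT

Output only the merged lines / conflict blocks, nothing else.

Final LEFT:  [delta, echo, kilo, kilo, charlie, alpha, juliet, juliet]
Final RIGHT: [golf, echo, charlie, kilo, foxtrot, alpha, bravo, juliet]
i=0: L=delta=BASE, R=golf -> take RIGHT -> golf
i=1: L=echo R=echo -> agree -> echo
i=2: L=kilo=BASE, R=charlie -> take RIGHT -> charlie
i=3: L=kilo R=kilo -> agree -> kilo
i=4: L=charlie, R=foxtrot=BASE -> take LEFT -> charlie
i=5: L=alpha R=alpha -> agree -> alpha
i=6: BASE=golf L=juliet R=bravo all differ -> CONFLICT
i=7: L=juliet R=juliet -> agree -> juliet

Answer: golf
echo
charlie
kilo
charlie
alpha
<<<<<<< LEFT
juliet
=======
bravo
>>>>>>> RIGHT
juliet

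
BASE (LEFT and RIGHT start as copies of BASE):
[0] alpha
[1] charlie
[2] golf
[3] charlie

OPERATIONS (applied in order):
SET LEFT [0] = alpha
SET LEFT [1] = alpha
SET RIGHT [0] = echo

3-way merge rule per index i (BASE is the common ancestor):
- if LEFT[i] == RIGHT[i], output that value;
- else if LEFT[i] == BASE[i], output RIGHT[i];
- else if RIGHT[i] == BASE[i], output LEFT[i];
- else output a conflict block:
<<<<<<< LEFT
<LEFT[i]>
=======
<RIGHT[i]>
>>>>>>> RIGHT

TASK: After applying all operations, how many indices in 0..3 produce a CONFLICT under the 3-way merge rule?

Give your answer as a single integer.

Answer: 0

Derivation:
Final LEFT:  [alpha, alpha, golf, charlie]
Final RIGHT: [echo, charlie, golf, charlie]
i=0: L=alpha=BASE, R=echo -> take RIGHT -> echo
i=1: L=alpha, R=charlie=BASE -> take LEFT -> alpha
i=2: L=golf R=golf -> agree -> golf
i=3: L=charlie R=charlie -> agree -> charlie
Conflict count: 0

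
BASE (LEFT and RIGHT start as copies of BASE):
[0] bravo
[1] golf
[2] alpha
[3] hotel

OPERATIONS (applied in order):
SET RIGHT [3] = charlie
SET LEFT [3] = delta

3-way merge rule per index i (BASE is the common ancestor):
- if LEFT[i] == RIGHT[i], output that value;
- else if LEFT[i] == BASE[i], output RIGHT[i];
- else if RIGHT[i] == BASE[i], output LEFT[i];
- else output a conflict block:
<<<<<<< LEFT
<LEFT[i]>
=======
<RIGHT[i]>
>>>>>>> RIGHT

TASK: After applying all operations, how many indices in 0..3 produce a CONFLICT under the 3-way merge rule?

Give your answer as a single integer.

Answer: 1

Derivation:
Final LEFT:  [bravo, golf, alpha, delta]
Final RIGHT: [bravo, golf, alpha, charlie]
i=0: L=bravo R=bravo -> agree -> bravo
i=1: L=golf R=golf -> agree -> golf
i=2: L=alpha R=alpha -> agree -> alpha
i=3: BASE=hotel L=delta R=charlie all differ -> CONFLICT
Conflict count: 1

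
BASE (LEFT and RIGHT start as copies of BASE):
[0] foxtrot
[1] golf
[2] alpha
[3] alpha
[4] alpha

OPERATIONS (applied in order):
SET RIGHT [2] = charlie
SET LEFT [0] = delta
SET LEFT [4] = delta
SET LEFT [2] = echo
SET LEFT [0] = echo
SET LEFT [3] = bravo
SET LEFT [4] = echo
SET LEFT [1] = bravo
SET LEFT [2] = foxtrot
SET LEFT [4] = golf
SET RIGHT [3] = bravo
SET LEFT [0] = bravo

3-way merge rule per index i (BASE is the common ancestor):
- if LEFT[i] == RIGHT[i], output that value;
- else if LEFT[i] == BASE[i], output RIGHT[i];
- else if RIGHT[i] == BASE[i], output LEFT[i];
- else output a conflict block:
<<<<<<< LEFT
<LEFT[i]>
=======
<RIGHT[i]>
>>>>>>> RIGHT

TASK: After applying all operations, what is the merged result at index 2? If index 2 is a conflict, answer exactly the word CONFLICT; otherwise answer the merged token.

Final LEFT:  [bravo, bravo, foxtrot, bravo, golf]
Final RIGHT: [foxtrot, golf, charlie, bravo, alpha]
i=0: L=bravo, R=foxtrot=BASE -> take LEFT -> bravo
i=1: L=bravo, R=golf=BASE -> take LEFT -> bravo
i=2: BASE=alpha L=foxtrot R=charlie all differ -> CONFLICT
i=3: L=bravo R=bravo -> agree -> bravo
i=4: L=golf, R=alpha=BASE -> take LEFT -> golf
Index 2 -> CONFLICT

Answer: CONFLICT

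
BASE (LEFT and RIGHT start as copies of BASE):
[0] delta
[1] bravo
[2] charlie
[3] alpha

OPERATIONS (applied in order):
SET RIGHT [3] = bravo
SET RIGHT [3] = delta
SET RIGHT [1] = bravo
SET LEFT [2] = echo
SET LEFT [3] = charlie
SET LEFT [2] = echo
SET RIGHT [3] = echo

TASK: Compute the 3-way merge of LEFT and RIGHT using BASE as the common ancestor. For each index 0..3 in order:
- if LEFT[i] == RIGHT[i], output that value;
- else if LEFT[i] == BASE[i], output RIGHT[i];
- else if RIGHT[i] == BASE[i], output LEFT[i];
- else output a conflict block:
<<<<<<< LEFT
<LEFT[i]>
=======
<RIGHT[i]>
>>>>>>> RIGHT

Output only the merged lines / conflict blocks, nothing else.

Final LEFT:  [delta, bravo, echo, charlie]
Final RIGHT: [delta, bravo, charlie, echo]
i=0: L=delta R=delta -> agree -> delta
i=1: L=bravo R=bravo -> agree -> bravo
i=2: L=echo, R=charlie=BASE -> take LEFT -> echo
i=3: BASE=alpha L=charlie R=echo all differ -> CONFLICT

Answer: delta
bravo
echo
<<<<<<< LEFT
charlie
=======
echo
>>>>>>> RIGHT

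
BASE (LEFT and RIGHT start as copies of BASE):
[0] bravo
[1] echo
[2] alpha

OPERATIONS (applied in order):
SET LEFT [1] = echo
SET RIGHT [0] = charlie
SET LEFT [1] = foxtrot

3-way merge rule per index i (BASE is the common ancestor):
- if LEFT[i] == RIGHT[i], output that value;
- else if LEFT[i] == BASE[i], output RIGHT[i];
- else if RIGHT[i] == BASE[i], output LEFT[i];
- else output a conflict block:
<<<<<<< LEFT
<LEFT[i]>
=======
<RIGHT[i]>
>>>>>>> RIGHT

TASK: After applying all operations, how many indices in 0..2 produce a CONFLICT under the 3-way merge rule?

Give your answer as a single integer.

Final LEFT:  [bravo, foxtrot, alpha]
Final RIGHT: [charlie, echo, alpha]
i=0: L=bravo=BASE, R=charlie -> take RIGHT -> charlie
i=1: L=foxtrot, R=echo=BASE -> take LEFT -> foxtrot
i=2: L=alpha R=alpha -> agree -> alpha
Conflict count: 0

Answer: 0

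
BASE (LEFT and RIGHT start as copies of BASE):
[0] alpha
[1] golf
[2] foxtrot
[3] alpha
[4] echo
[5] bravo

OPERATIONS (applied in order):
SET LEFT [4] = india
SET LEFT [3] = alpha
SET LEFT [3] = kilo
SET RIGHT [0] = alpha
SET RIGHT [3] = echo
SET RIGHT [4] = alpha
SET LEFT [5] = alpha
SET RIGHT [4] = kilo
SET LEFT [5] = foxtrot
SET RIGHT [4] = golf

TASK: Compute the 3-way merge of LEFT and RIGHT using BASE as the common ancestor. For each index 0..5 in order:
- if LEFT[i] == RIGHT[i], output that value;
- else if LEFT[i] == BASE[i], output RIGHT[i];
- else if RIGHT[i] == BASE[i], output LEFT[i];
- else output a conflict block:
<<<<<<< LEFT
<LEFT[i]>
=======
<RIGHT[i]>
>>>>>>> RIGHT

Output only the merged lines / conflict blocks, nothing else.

Answer: alpha
golf
foxtrot
<<<<<<< LEFT
kilo
=======
echo
>>>>>>> RIGHT
<<<<<<< LEFT
india
=======
golf
>>>>>>> RIGHT
foxtrot

Derivation:
Final LEFT:  [alpha, golf, foxtrot, kilo, india, foxtrot]
Final RIGHT: [alpha, golf, foxtrot, echo, golf, bravo]
i=0: L=alpha R=alpha -> agree -> alpha
i=1: L=golf R=golf -> agree -> golf
i=2: L=foxtrot R=foxtrot -> agree -> foxtrot
i=3: BASE=alpha L=kilo R=echo all differ -> CONFLICT
i=4: BASE=echo L=india R=golf all differ -> CONFLICT
i=5: L=foxtrot, R=bravo=BASE -> take LEFT -> foxtrot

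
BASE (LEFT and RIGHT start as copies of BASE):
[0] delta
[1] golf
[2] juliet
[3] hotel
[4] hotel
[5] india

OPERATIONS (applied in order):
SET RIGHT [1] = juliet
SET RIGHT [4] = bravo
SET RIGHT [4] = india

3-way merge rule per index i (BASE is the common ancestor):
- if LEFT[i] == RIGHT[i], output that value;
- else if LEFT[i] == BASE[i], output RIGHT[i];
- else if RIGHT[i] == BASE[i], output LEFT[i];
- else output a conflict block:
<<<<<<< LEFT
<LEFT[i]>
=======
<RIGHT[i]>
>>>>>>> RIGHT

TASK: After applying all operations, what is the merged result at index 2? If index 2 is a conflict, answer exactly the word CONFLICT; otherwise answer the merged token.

Answer: juliet

Derivation:
Final LEFT:  [delta, golf, juliet, hotel, hotel, india]
Final RIGHT: [delta, juliet, juliet, hotel, india, india]
i=0: L=delta R=delta -> agree -> delta
i=1: L=golf=BASE, R=juliet -> take RIGHT -> juliet
i=2: L=juliet R=juliet -> agree -> juliet
i=3: L=hotel R=hotel -> agree -> hotel
i=4: L=hotel=BASE, R=india -> take RIGHT -> india
i=5: L=india R=india -> agree -> india
Index 2 -> juliet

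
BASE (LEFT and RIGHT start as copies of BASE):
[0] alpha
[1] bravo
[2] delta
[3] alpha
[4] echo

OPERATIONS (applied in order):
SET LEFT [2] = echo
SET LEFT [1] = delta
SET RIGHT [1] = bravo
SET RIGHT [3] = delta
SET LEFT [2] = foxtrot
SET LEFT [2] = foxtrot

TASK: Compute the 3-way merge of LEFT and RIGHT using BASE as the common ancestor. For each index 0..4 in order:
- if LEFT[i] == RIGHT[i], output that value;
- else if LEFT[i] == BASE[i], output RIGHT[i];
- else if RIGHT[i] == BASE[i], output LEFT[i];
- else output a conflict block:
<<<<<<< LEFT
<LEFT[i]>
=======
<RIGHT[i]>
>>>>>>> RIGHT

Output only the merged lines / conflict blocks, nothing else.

Answer: alpha
delta
foxtrot
delta
echo

Derivation:
Final LEFT:  [alpha, delta, foxtrot, alpha, echo]
Final RIGHT: [alpha, bravo, delta, delta, echo]
i=0: L=alpha R=alpha -> agree -> alpha
i=1: L=delta, R=bravo=BASE -> take LEFT -> delta
i=2: L=foxtrot, R=delta=BASE -> take LEFT -> foxtrot
i=3: L=alpha=BASE, R=delta -> take RIGHT -> delta
i=4: L=echo R=echo -> agree -> echo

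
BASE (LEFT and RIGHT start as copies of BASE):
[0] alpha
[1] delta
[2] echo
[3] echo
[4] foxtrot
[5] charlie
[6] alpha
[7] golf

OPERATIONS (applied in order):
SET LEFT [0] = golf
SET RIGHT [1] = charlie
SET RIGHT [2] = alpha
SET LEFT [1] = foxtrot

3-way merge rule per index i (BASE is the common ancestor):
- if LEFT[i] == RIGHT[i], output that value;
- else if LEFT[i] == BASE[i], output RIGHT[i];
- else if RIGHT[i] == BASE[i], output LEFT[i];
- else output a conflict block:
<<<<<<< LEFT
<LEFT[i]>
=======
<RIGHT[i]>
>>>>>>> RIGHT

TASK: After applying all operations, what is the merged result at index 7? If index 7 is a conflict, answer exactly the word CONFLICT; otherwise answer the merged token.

Answer: golf

Derivation:
Final LEFT:  [golf, foxtrot, echo, echo, foxtrot, charlie, alpha, golf]
Final RIGHT: [alpha, charlie, alpha, echo, foxtrot, charlie, alpha, golf]
i=0: L=golf, R=alpha=BASE -> take LEFT -> golf
i=1: BASE=delta L=foxtrot R=charlie all differ -> CONFLICT
i=2: L=echo=BASE, R=alpha -> take RIGHT -> alpha
i=3: L=echo R=echo -> agree -> echo
i=4: L=foxtrot R=foxtrot -> agree -> foxtrot
i=5: L=charlie R=charlie -> agree -> charlie
i=6: L=alpha R=alpha -> agree -> alpha
i=7: L=golf R=golf -> agree -> golf
Index 7 -> golf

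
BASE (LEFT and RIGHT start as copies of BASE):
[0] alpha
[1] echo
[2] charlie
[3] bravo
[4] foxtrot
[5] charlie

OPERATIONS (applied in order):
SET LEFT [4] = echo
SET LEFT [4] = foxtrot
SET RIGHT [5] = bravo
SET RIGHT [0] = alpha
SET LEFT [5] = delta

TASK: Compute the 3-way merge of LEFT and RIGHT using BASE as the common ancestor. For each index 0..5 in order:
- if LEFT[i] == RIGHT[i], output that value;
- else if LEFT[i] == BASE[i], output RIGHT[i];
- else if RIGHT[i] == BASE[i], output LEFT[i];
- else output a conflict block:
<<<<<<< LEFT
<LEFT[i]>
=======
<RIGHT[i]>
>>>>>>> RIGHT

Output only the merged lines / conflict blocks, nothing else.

Answer: alpha
echo
charlie
bravo
foxtrot
<<<<<<< LEFT
delta
=======
bravo
>>>>>>> RIGHT

Derivation:
Final LEFT:  [alpha, echo, charlie, bravo, foxtrot, delta]
Final RIGHT: [alpha, echo, charlie, bravo, foxtrot, bravo]
i=0: L=alpha R=alpha -> agree -> alpha
i=1: L=echo R=echo -> agree -> echo
i=2: L=charlie R=charlie -> agree -> charlie
i=3: L=bravo R=bravo -> agree -> bravo
i=4: L=foxtrot R=foxtrot -> agree -> foxtrot
i=5: BASE=charlie L=delta R=bravo all differ -> CONFLICT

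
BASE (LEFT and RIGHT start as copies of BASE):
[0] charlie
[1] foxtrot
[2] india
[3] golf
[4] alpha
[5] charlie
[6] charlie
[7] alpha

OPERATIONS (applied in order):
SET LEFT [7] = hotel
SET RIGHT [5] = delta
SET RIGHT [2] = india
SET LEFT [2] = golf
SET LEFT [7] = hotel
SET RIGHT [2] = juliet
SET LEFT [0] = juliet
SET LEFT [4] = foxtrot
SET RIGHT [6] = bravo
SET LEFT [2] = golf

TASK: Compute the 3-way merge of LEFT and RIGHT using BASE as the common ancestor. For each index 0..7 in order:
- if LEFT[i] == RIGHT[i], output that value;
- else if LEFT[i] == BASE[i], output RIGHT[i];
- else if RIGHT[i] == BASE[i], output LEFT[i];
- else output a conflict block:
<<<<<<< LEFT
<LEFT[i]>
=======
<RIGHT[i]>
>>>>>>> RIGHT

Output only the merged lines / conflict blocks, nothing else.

Final LEFT:  [juliet, foxtrot, golf, golf, foxtrot, charlie, charlie, hotel]
Final RIGHT: [charlie, foxtrot, juliet, golf, alpha, delta, bravo, alpha]
i=0: L=juliet, R=charlie=BASE -> take LEFT -> juliet
i=1: L=foxtrot R=foxtrot -> agree -> foxtrot
i=2: BASE=india L=golf R=juliet all differ -> CONFLICT
i=3: L=golf R=golf -> agree -> golf
i=4: L=foxtrot, R=alpha=BASE -> take LEFT -> foxtrot
i=5: L=charlie=BASE, R=delta -> take RIGHT -> delta
i=6: L=charlie=BASE, R=bravo -> take RIGHT -> bravo
i=7: L=hotel, R=alpha=BASE -> take LEFT -> hotel

Answer: juliet
foxtrot
<<<<<<< LEFT
golf
=======
juliet
>>>>>>> RIGHT
golf
foxtrot
delta
bravo
hotel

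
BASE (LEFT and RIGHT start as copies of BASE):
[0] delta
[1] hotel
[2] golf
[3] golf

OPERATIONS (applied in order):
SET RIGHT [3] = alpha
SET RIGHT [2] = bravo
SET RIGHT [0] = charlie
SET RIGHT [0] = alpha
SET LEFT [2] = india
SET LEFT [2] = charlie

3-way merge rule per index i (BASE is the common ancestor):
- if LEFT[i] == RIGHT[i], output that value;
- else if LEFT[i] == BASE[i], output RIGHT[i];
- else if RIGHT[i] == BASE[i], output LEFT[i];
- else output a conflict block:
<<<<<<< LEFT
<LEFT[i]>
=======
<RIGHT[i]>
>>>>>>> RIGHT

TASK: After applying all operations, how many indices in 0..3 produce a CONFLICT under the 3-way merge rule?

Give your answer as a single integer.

Answer: 1

Derivation:
Final LEFT:  [delta, hotel, charlie, golf]
Final RIGHT: [alpha, hotel, bravo, alpha]
i=0: L=delta=BASE, R=alpha -> take RIGHT -> alpha
i=1: L=hotel R=hotel -> agree -> hotel
i=2: BASE=golf L=charlie R=bravo all differ -> CONFLICT
i=3: L=golf=BASE, R=alpha -> take RIGHT -> alpha
Conflict count: 1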